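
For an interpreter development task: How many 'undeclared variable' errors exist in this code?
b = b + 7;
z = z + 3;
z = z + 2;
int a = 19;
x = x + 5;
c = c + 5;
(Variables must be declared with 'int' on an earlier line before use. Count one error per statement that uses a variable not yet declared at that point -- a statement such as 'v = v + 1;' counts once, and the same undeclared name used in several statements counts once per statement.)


Scanning code line by line:
  Line 1: use 'b' -> ERROR (undeclared)
  Line 2: use 'z' -> ERROR (undeclared)
  Line 3: use 'z' -> ERROR (undeclared)
  Line 4: declare 'a' -> declared = ['a']
  Line 5: use 'x' -> ERROR (undeclared)
  Line 6: use 'c' -> ERROR (undeclared)
Total undeclared variable errors: 5

5


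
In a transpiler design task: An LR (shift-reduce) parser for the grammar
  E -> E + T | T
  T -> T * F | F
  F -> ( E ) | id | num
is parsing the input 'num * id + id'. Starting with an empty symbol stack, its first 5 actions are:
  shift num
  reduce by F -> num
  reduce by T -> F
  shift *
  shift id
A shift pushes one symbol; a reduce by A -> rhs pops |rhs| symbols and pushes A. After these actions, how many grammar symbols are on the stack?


Tracking the symbol stack through each action:
  Action 1: shift 'num' : push -> stack = [num] (size 1)
  Action 2: reduce by F -> num : pop 1, push F -> stack = [F] (size 1)
  Action 3: reduce by T -> F : pop 1, push T -> stack = [T] (size 1)
  Action 4: shift '*' : push -> stack = [T, *] (size 2)
  Action 5: shift 'id' : push -> stack = [T, *, id] (size 3)
Final stack size: 3

3


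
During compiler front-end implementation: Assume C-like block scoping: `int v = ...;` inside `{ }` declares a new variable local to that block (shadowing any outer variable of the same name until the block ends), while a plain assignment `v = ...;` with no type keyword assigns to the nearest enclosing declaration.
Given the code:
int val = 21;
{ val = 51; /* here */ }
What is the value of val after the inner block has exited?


Analyzing scoping rules:
Outer scope: declares val = 21
Inner block: 'val = 51;' has no type keyword, so it is an assignment to the outer val (no shadowing)
The assignment changed the outer variable itself, so the new value persists after the block -> 51
Result: 51

51


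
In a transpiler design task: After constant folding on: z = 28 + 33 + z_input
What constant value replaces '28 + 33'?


Identifying constant sub-expression:
  Original: z = 28 + 33 + z_input
  28 and 33 are both compile-time constants
  Evaluating: 28 + 33 = 61
  After folding: z = 61 + z_input

61


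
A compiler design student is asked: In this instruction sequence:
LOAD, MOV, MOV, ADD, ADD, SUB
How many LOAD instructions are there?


Scanning instruction sequence for LOAD:
  Position 1: LOAD <- MATCH
  Position 2: MOV
  Position 3: MOV
  Position 4: ADD
  Position 5: ADD
  Position 6: SUB
Matches at positions: [1]
Total LOAD count: 1

1


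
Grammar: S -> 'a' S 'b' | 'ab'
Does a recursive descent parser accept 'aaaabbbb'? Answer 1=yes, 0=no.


Grammar accepts strings of the form a^n b^n (n >= 1)
Word: 'aaaabbbb'
Counting: 4 a's and 4 b's
Check: 4 == 4? Yes
Derivation (S -> aSb applied 3 time(s), then S -> ab): S => aSb => aaSbb => aaaSbbb => aaaabbbb
Accepted

1


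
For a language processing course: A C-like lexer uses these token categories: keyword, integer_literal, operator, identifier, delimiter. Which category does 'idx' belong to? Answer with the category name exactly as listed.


Token: 'idx'
Checking categories:
  identifier: YES
  integer_literal: no
  operator: no
  keyword: no
  delimiter: no
Category: identifier

identifier


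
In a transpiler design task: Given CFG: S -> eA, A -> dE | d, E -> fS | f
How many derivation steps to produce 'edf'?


Grammar: S -> eA, A -> dE | d, E -> fS | f
Deriving 'edf':
Step 1: S -> eA => eA
Step 2: A -> dE => edE
Step 3: E -> f => edf
Total derivation steps: 3

3


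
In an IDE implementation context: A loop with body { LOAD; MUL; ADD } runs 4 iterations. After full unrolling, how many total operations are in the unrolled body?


Loop body operations: LOAD, MUL, ADD (3 ops per iteration)
Unrolling 4 iterations:
  Iteration 1: LOAD, MUL, ADD (3 ops)
  Iteration 2: LOAD, MUL, ADD (3 ops)
  Iteration 3: LOAD, MUL, ADD (3 ops)
  Iteration 4: LOAD, MUL, ADD (3 ops)
Total: 4 iterations * 3 ops/iter = 12 operations

12


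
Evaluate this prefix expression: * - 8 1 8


Parsing prefix expression: * - 8 1 8
Step 1: Innermost operation '- 8 1'
  8 - 1 = 7
Step 2: Outer operation '* [7] 8'
  7 * 8 = 56

56


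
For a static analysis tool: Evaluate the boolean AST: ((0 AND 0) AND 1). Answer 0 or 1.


Step 1: Evaluate inner node
  0 AND 0 = 0
Step 2: Evaluate root node
  0 AND 1 = 0

0


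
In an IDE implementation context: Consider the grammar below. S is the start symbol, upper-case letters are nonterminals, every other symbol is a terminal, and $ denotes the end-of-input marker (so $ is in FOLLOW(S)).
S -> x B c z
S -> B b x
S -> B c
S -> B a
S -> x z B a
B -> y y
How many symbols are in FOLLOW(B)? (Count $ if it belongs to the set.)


S is the start symbol and does not occur in any rule body, so FOLLOW(S) = {$}.
Examining every occurrence of B in a rule body:
  S -> x B c z : B is followed by terminal 'c' -> add 'c'
  S -> B b x : B is followed by terminal 'b' -> add 'b'
  S -> B c : B is followed by terminal 'c' -> add 'c' (already in the set)
  S -> B a : B is followed by terminal 'a' -> add 'a'
  S -> x z B a : B is followed by terminal 'a' -> add 'a' (already in the set)
  B -> y y : B does not occur in the body -> contributes nothing
FOLLOW(B) = {a, b, c}
Count: 3

3


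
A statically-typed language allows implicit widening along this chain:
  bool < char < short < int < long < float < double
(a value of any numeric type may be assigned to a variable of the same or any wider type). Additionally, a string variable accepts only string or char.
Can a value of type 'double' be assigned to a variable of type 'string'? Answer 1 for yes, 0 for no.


Target variable type: string
Source value type: double
Rule: string accepts only {string, char}
  source 'double' in {string, char}? No
Result: 0

0


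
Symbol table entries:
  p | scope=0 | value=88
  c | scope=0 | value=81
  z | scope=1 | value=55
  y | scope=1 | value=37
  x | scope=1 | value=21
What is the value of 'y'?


Searching symbol table for 'y':
  p | scope=0 | value=88
  c | scope=0 | value=81
  z | scope=1 | value=55
  y | scope=1 | value=37 <- MATCH
  x | scope=1 | value=21
Found 'y' at scope 1 with value 37

37


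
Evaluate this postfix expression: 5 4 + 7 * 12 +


Processing tokens left to right:
Push 5, Push 4
Pop 5 and 4, compute 5 + 4 = 9, push 9
Push 7
Pop 9 and 7, compute 9 * 7 = 63, push 63
Push 12
Pop 63 and 12, compute 63 + 12 = 75, push 75
Stack result: 75

75


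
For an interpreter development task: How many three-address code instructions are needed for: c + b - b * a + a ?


Expression: c + b - b * a + a
Generating three-address code (respecting * over +/- precedence):
  Instruction 1: t1 = b * a
  Instruction 2: t2 = c + b
  Instruction 3: t3 = t2 - t1
  Instruction 4: t4 = t3 + a
Total instructions: 4

4


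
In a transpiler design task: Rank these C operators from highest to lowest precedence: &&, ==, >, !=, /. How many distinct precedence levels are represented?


Looking up precedence for each operator:
  && -> precedence 2
  == -> precedence 3
  > -> precedence 4
  != -> precedence 3
  / -> precedence 6
Sorted highest to lowest: /, >, ==, !=, &&
Distinct precedence values: [6, 4, 3, 2]
Number of distinct levels: 4

4


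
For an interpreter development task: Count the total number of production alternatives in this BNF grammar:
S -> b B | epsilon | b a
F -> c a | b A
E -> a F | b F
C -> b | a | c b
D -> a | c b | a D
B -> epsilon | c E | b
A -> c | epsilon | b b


Counting alternatives per rule:
  S: 3 alternative(s)
  F: 2 alternative(s)
  E: 2 alternative(s)
  C: 3 alternative(s)
  D: 3 alternative(s)
  B: 3 alternative(s)
  A: 3 alternative(s)
Sum: 3 + 2 + 2 + 3 + 3 + 3 + 3 = 19

19


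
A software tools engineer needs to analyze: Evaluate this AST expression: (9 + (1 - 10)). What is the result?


Expression: (9 + (1 - 10))
Evaluating step by step:
  1 - 10 = -9
  9 + -9 = 0
Result: 0

0


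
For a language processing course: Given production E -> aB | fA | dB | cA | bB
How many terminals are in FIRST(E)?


Production: E -> aB | fA | dB | cA | bB
Examining each alternative for leading terminals:
  E -> aB : first terminal = 'a'
  E -> fA : first terminal = 'f'
  E -> dB : first terminal = 'd'
  E -> cA : first terminal = 'c'
  E -> bB : first terminal = 'b'
FIRST(E) = {a, b, c, d, f}
Count: 5

5


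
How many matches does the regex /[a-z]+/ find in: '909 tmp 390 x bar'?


Pattern: /[a-z]+/ (identifiers)
Input: '909 tmp 390 x bar'
Scanning for matches:
  Match 1: 'tmp'
  Match 2: 'x'
  Match 3: 'bar'
Total matches: 3

3


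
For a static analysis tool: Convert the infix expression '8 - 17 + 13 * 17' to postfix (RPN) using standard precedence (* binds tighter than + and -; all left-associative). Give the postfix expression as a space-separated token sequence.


Applying the shunting-yard algorithm:
  Operand 8 -> output
  Push '-' onto operator stack -> op-stack: [-]
  Operand 17 -> output
  See '+' (prec 1); top '-' (prec 1) >= it -> pop '-' to output
  Push '+' onto operator stack -> op-stack: [+]
  Operand 13 -> output
  Push '*' onto operator stack -> op-stack: [+, *]
  Operand 17 -> output
  End of input: pop '*' to output
  End of input: pop '+' to output
Postfix result: 8 17 - 13 17 * +

8 17 - 13 17 * +


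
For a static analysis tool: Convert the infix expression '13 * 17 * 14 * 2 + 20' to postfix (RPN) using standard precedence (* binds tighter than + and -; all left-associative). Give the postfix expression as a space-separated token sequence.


Applying the shunting-yard algorithm:
  Operand 13 -> output
  Push '*' onto operator stack -> op-stack: [*]
  Operand 17 -> output
  See '*' (prec 2); top '*' (prec 2) >= it -> pop '*' to output
  Push '*' onto operator stack -> op-stack: [*]
  Operand 14 -> output
  See '*' (prec 2); top '*' (prec 2) >= it -> pop '*' to output
  Push '*' onto operator stack -> op-stack: [*]
  Operand 2 -> output
  See '+' (prec 1); top '*' (prec 2) >= it -> pop '*' to output
  Push '+' onto operator stack -> op-stack: [+]
  Operand 20 -> output
  End of input: pop '+' to output
Postfix result: 13 17 * 14 * 2 * 20 +

13 17 * 14 * 2 * 20 +


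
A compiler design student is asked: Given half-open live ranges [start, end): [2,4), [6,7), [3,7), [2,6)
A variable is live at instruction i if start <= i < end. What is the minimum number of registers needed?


Live ranges:
  Var0: [2, 4)
  Var1: [6, 7)
  Var2: [3, 7)
  Var3: [2, 6)
Sweep-line events (position, delta, active):
  pos=2 start -> active=1
  pos=2 start -> active=2
  pos=3 start -> active=3
  pos=4 end -> active=2
  pos=6 end -> active=1
  pos=6 start -> active=2
  pos=7 end -> active=1
  pos=7 end -> active=0
Maximum simultaneous active: 3
Minimum registers needed: 3

3


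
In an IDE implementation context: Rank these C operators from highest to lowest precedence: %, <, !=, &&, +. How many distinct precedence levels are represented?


Looking up precedence for each operator:
  % -> precedence 6
  < -> precedence 4
  != -> precedence 3
  && -> precedence 2
  + -> precedence 5
Sorted highest to lowest: %, +, <, !=, &&
Distinct precedence values: [6, 5, 4, 3, 2]
Number of distinct levels: 5

5


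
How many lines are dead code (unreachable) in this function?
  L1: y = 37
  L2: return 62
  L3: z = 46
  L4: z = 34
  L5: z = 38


Analyzing control flow:
  L1: reachable (before return)
  L2: reachable (return statement)
  L3: DEAD (after return at L2)
  L4: DEAD (after return at L2)
  L5: DEAD (after return at L2)
Return at L2, total lines = 5
Dead lines: L3 through L5
Count: 3

3


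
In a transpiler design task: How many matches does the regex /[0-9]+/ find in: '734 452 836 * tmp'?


Pattern: /[0-9]+/ (int literals)
Input: '734 452 836 * tmp'
Scanning for matches:
  Match 1: '734'
  Match 2: '452'
  Match 3: '836'
Total matches: 3

3


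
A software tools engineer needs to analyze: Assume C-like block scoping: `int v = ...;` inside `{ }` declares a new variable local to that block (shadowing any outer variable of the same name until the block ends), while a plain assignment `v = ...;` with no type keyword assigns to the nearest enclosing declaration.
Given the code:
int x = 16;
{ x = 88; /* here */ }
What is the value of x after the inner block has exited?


Analyzing scoping rules:
Outer scope: declares x = 16
Inner block: 'x = 88;' has no type keyword, so it is an assignment to the outer x (no shadowing)
The assignment changed the outer variable itself, so the new value persists after the block -> 88
Result: 88

88


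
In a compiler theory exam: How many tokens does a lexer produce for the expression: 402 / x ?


Scanning '402 / x'
Token 1: '402' -> integer_literal
Token 2: '/' -> operator
Token 3: 'x' -> identifier
Total tokens: 3

3


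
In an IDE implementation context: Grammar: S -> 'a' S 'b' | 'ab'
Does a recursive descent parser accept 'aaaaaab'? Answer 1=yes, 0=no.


Grammar accepts strings of the form a^n b^n (n >= 1)
Word: 'aaaaaab'
Counting: 6 a's and 1 b's
Check: 6 == 1? No
Mismatch: a-count != b-count
Rejected

0


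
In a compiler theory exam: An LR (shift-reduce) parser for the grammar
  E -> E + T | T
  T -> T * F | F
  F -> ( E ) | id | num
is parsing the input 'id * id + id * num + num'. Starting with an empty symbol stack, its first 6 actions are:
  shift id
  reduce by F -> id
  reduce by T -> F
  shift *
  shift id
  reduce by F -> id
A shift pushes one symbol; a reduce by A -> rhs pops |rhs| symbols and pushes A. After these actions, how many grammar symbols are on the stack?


Tracking the symbol stack through each action:
  Action 1: shift 'id' : push -> stack = [id] (size 1)
  Action 2: reduce by F -> id : pop 1, push F -> stack = [F] (size 1)
  Action 3: reduce by T -> F : pop 1, push T -> stack = [T] (size 1)
  Action 4: shift '*' : push -> stack = [T, *] (size 2)
  Action 5: shift 'id' : push -> stack = [T, *, id] (size 3)
  Action 6: reduce by F -> id : pop 1, push F -> stack = [T, *, F] (size 3)
Final stack size: 3

3


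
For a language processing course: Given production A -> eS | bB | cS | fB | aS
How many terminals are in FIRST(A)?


Production: A -> eS | bB | cS | fB | aS
Examining each alternative for leading terminals:
  A -> eS : first terminal = 'e'
  A -> bB : first terminal = 'b'
  A -> cS : first terminal = 'c'
  A -> fB : first terminal = 'f'
  A -> aS : first terminal = 'a'
FIRST(A) = {a, b, c, e, f}
Count: 5

5


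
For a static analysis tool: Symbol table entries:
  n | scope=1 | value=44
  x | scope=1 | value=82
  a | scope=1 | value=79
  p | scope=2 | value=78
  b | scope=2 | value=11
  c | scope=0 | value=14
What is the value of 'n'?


Searching symbol table for 'n':
  n | scope=1 | value=44 <- MATCH
  x | scope=1 | value=82
  a | scope=1 | value=79
  p | scope=2 | value=78
  b | scope=2 | value=11
  c | scope=0 | value=14
Found 'n' at scope 1 with value 44

44


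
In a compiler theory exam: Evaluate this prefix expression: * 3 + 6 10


Parsing prefix expression: * 3 + 6 10
Step 1: Innermost operation '+ 6 10'
  6 + 10 = 16
Step 2: Outer operation '* 3 [16]'
  3 * 16 = 48

48


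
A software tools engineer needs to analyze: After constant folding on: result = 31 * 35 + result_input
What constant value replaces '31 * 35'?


Identifying constant sub-expression:
  Original: result = 31 * 35 + result_input
  31 and 35 are both compile-time constants
  Evaluating: 31 * 35 = 1085
  After folding: result = 1085 + result_input

1085


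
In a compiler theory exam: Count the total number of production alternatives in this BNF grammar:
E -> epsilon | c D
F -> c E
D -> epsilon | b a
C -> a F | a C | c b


Counting alternatives per rule:
  E: 2 alternative(s)
  F: 1 alternative(s)
  D: 2 alternative(s)
  C: 3 alternative(s)
Sum: 2 + 1 + 2 + 3 = 8

8


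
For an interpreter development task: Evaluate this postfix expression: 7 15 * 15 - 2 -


Processing tokens left to right:
Push 7, Push 15
Pop 7 and 15, compute 7 * 15 = 105, push 105
Push 15
Pop 105 and 15, compute 105 - 15 = 90, push 90
Push 2
Pop 90 and 2, compute 90 - 2 = 88, push 88
Stack result: 88

88


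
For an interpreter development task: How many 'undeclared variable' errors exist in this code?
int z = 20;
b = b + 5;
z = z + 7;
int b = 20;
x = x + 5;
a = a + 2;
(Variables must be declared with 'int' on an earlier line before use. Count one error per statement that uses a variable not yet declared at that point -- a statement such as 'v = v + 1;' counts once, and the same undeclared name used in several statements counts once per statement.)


Scanning code line by line:
  Line 1: declare 'z' -> declared = ['z']
  Line 2: use 'b' -> ERROR (undeclared)
  Line 3: use 'z' -> OK (declared)
  Line 4: declare 'b' -> declared = ['b', 'z']
  Line 5: use 'x' -> ERROR (undeclared)
  Line 6: use 'a' -> ERROR (undeclared)
Total undeclared variable errors: 3

3


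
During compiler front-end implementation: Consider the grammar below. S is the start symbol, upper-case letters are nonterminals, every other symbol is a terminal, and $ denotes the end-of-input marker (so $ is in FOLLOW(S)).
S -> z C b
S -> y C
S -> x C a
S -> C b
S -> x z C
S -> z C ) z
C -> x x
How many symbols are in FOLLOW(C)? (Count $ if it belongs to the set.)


S is the start symbol and does not occur in any rule body, so FOLLOW(S) = {$}.
Examining every occurrence of C in a rule body:
  S -> z C b : C is followed by terminal 'b' -> add 'b'
  S -> y C : C is at the right end -> add FOLLOW(S) = {$}
  S -> x C a : C is followed by terminal 'a' -> add 'a'
  S -> C b : C is followed by terminal 'b' -> add 'b' (already in the set)
  S -> x z C : C is at the right end -> add FOLLOW(S) = {$} (already in the set)
  S -> z C ) z : C is followed by terminal ')' -> add ')'
  C -> x x : C does not occur in the body -> contributes nothing
FOLLOW(C) = {), a, b, $}
Count: 4

4


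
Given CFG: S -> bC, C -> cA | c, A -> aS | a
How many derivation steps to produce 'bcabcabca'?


Grammar: S -> bC, C -> cA | c, A -> aS | a
Deriving 'bcabcabca':
Step 1: S -> bC => bC
Step 2: C -> cA => bcA
Step 3: A -> aS => bcaS
Step 4: S -> bC => bcabC
Step 5: C -> cA => bcabcA
Step 6: A -> aS => bcabcaS
Step 7: S -> bC => bcabcabC
Step 8: C -> cA => bcabcabcA
Step 9: A -> a => bcabcabca
Total derivation steps: 9

9


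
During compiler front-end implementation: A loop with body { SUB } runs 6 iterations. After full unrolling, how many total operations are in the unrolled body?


Loop body operations: SUB (1 op per iteration)
Unrolling 6 iterations:
  Iteration 1: SUB (1 ops)
  Iteration 2: SUB (1 ops)
  Iteration 3: SUB (1 ops)
  Iteration 4: SUB (1 ops)
  Iteration 5: SUB (1 ops)
  Iteration 6: SUB (1 ops)
Total: 6 iterations * 1 ops/iter = 6 operations

6


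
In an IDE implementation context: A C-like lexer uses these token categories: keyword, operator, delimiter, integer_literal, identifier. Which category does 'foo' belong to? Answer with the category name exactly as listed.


Token: 'foo'
Checking categories:
  identifier: YES
  integer_literal: no
  operator: no
  keyword: no
  delimiter: no
Category: identifier

identifier


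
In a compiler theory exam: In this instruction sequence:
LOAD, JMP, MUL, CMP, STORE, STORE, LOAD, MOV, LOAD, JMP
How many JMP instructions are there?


Scanning instruction sequence for JMP:
  Position 1: LOAD
  Position 2: JMP <- MATCH
  Position 3: MUL
  Position 4: CMP
  Position 5: STORE
  Position 6: STORE
  Position 7: LOAD
  Position 8: MOV
  Position 9: LOAD
  Position 10: JMP <- MATCH
Matches at positions: [2, 10]
Total JMP count: 2

2


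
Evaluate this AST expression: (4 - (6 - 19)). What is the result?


Expression: (4 - (6 - 19))
Evaluating step by step:
  6 - 19 = -13
  4 - -13 = 17
Result: 17

17


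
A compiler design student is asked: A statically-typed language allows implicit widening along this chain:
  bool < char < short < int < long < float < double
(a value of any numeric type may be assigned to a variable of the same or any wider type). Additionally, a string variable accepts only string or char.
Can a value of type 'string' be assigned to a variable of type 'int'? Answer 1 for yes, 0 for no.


Target variable type: int
Source value type: string
Rule: string cannot widen to any numeric type
Result: 0

0


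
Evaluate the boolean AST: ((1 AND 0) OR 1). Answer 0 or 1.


Step 1: Evaluate inner node
  1 AND 0 = 0
Step 2: Evaluate root node
  0 OR 1 = 1

1


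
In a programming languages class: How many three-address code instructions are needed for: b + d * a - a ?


Expression: b + d * a - a
Generating three-address code (respecting * over +/- precedence):
  Instruction 1: t1 = d * a
  Instruction 2: t2 = b + t1
  Instruction 3: t3 = t2 - a
Total instructions: 3

3


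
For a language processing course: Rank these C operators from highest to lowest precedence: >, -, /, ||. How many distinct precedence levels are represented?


Looking up precedence for each operator:
  > -> precedence 4
  - -> precedence 5
  / -> precedence 6
  || -> precedence 1
Sorted highest to lowest: /, -, >, ||
Distinct precedence values: [6, 5, 4, 1]
Number of distinct levels: 4

4


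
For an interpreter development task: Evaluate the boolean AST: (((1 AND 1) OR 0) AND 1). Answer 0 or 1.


Step 1: Evaluate inner node
  1 AND 1 = 1
Step 2: Evaluate next node
  1 OR 0 = 1
Step 3: Evaluate root node
  1 AND 1 = 1

1


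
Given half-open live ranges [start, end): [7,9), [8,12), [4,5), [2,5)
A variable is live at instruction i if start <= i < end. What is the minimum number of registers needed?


Live ranges:
  Var0: [7, 9)
  Var1: [8, 12)
  Var2: [4, 5)
  Var3: [2, 5)
Sweep-line events (position, delta, active):
  pos=2 start -> active=1
  pos=4 start -> active=2
  pos=5 end -> active=1
  pos=5 end -> active=0
  pos=7 start -> active=1
  pos=8 start -> active=2
  pos=9 end -> active=1
  pos=12 end -> active=0
Maximum simultaneous active: 2
Minimum registers needed: 2

2


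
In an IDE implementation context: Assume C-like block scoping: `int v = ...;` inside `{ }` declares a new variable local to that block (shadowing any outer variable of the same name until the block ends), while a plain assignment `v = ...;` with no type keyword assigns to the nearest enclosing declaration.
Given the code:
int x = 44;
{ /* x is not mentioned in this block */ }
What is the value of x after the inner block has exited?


Analyzing scoping rules:
Outer scope: declares x = 44
Inner block: x is neither redeclared nor assigned -> unchanged
After the block -> 44
Result: 44

44


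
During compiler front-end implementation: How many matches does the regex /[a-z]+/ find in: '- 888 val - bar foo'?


Pattern: /[a-z]+/ (identifiers)
Input: '- 888 val - bar foo'
Scanning for matches:
  Match 1: 'val'
  Match 2: 'bar'
  Match 3: 'foo'
Total matches: 3

3


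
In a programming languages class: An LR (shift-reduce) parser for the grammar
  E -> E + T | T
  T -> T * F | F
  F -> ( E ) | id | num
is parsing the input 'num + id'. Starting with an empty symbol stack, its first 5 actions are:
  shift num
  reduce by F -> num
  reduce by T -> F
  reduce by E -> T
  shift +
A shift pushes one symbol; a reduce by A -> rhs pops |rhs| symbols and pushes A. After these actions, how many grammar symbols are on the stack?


Tracking the symbol stack through each action:
  Action 1: shift 'num' : push -> stack = [num] (size 1)
  Action 2: reduce by F -> num : pop 1, push F -> stack = [F] (size 1)
  Action 3: reduce by T -> F : pop 1, push T -> stack = [T] (size 1)
  Action 4: reduce by E -> T : pop 1, push E -> stack = [E] (size 1)
  Action 5: shift '+' : push -> stack = [E, +] (size 2)
Final stack size: 2

2


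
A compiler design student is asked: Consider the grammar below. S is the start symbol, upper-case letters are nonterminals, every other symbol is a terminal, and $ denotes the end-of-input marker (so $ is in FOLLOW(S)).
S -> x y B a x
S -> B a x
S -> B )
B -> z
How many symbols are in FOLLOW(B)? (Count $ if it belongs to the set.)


S is the start symbol and does not occur in any rule body, so FOLLOW(S) = {$}.
Examining every occurrence of B in a rule body:
  S -> x y B a x : B is followed by terminal 'a' -> add 'a'
  S -> B a x : B is followed by terminal 'a' -> add 'a' (already in the set)
  S -> B ) : B is followed by terminal ')' -> add ')'
  B -> z : B does not occur in the body -> contributes nothing
FOLLOW(B) = {), a}
Count: 2

2


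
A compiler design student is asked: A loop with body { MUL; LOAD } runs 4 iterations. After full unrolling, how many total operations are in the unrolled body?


Loop body operations: MUL, LOAD (2 ops per iteration)
Unrolling 4 iterations:
  Iteration 1: MUL, LOAD (2 ops)
  Iteration 2: MUL, LOAD (2 ops)
  Iteration 3: MUL, LOAD (2 ops)
  Iteration 4: MUL, LOAD (2 ops)
Total: 4 iterations * 2 ops/iter = 8 operations

8


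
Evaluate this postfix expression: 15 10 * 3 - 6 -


Processing tokens left to right:
Push 15, Push 10
Pop 15 and 10, compute 15 * 10 = 150, push 150
Push 3
Pop 150 and 3, compute 150 - 3 = 147, push 147
Push 6
Pop 147 and 6, compute 147 - 6 = 141, push 141
Stack result: 141

141


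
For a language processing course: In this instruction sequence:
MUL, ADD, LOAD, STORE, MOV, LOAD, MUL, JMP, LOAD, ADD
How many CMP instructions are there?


Scanning instruction sequence for CMP:
  Position 1: MUL
  Position 2: ADD
  Position 3: LOAD
  Position 4: STORE
  Position 5: MOV
  Position 6: LOAD
  Position 7: MUL
  Position 8: JMP
  Position 9: LOAD
  Position 10: ADD
Matches at positions: []
Total CMP count: 0

0


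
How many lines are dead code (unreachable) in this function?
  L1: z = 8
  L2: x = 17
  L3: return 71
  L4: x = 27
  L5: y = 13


Analyzing control flow:
  L1: reachable (before return)
  L2: reachable (before return)
  L3: reachable (return statement)
  L4: DEAD (after return at L3)
  L5: DEAD (after return at L3)
Return at L3, total lines = 5
Dead lines: L4 through L5
Count: 2

2


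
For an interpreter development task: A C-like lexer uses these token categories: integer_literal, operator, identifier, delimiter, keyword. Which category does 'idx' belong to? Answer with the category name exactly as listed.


Token: 'idx'
Checking categories:
  identifier: YES
  integer_literal: no
  operator: no
  keyword: no
  delimiter: no
Category: identifier

identifier


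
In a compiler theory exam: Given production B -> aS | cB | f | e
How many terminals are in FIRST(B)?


Production: B -> aS | cB | f | e
Examining each alternative for leading terminals:
  B -> aS : first terminal = 'a'
  B -> cB : first terminal = 'c'
  B -> f : first terminal = 'f'
  B -> e : first terminal = 'e'
FIRST(B) = {a, c, e, f}
Count: 4

4


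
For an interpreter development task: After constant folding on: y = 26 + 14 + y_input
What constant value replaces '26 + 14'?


Identifying constant sub-expression:
  Original: y = 26 + 14 + y_input
  26 and 14 are both compile-time constants
  Evaluating: 26 + 14 = 40
  After folding: y = 40 + y_input

40


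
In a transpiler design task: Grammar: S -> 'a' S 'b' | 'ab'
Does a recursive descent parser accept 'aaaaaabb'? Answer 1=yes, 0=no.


Grammar accepts strings of the form a^n b^n (n >= 1)
Word: 'aaaaaabb'
Counting: 6 a's and 2 b's
Check: 6 == 2? No
Mismatch: a-count != b-count
Rejected

0


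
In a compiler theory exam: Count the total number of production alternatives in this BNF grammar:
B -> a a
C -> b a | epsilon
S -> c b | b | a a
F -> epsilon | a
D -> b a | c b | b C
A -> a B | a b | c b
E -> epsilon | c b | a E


Counting alternatives per rule:
  B: 1 alternative(s)
  C: 2 alternative(s)
  S: 3 alternative(s)
  F: 2 alternative(s)
  D: 3 alternative(s)
  A: 3 alternative(s)
  E: 3 alternative(s)
Sum: 1 + 2 + 3 + 2 + 3 + 3 + 3 = 17

17


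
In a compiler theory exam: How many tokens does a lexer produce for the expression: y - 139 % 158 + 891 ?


Scanning 'y - 139 % 158 + 891'
Token 1: 'y' -> identifier
Token 2: '-' -> operator
Token 3: '139' -> integer_literal
Token 4: '%' -> operator
Token 5: '158' -> integer_literal
Token 6: '+' -> operator
Token 7: '891' -> integer_literal
Total tokens: 7

7


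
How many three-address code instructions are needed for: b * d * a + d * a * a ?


Expression: b * d * a + d * a * a
Generating three-address code (respecting * over +/- precedence):
  Instruction 1: t1 = b * d
  Instruction 2: t2 = t1 * a
  Instruction 3: t3 = d * a
  Instruction 4: t4 = t3 * a
  Instruction 5: t5 = t2 + t4
Total instructions: 5

5


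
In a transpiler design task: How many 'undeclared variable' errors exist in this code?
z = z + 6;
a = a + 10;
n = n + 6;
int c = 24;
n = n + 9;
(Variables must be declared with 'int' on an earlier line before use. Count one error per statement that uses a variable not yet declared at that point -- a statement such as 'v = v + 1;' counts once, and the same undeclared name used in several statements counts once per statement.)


Scanning code line by line:
  Line 1: use 'z' -> ERROR (undeclared)
  Line 2: use 'a' -> ERROR (undeclared)
  Line 3: use 'n' -> ERROR (undeclared)
  Line 4: declare 'c' -> declared = ['c']
  Line 5: use 'n' -> ERROR (undeclared)
Total undeclared variable errors: 4

4


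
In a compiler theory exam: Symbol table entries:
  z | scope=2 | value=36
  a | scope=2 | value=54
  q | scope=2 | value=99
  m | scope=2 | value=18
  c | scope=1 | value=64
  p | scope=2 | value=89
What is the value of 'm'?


Searching symbol table for 'm':
  z | scope=2 | value=36
  a | scope=2 | value=54
  q | scope=2 | value=99
  m | scope=2 | value=18 <- MATCH
  c | scope=1 | value=64
  p | scope=2 | value=89
Found 'm' at scope 2 with value 18

18


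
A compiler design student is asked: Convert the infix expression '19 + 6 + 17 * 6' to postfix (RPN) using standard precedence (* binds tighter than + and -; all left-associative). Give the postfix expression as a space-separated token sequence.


Applying the shunting-yard algorithm:
  Operand 19 -> output
  Push '+' onto operator stack -> op-stack: [+]
  Operand 6 -> output
  See '+' (prec 1); top '+' (prec 1) >= it -> pop '+' to output
  Push '+' onto operator stack -> op-stack: [+]
  Operand 17 -> output
  Push '*' onto operator stack -> op-stack: [+, *]
  Operand 6 -> output
  End of input: pop '*' to output
  End of input: pop '+' to output
Postfix result: 19 6 + 17 6 * +

19 6 + 17 6 * +


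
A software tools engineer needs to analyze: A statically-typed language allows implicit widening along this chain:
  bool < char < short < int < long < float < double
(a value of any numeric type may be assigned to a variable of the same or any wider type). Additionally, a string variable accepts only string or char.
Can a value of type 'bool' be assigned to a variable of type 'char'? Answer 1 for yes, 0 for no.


Target variable type: char
Source value type: bool
Numeric ranks: bool=0, char=1
Widening allowed iff rank(source) <= rank(target): 0 <= 1? Yes
Result: 1

1


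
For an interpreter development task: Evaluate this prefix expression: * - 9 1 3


Parsing prefix expression: * - 9 1 3
Step 1: Innermost operation '- 9 1'
  9 - 1 = 8
Step 2: Outer operation '* [8] 3'
  8 * 3 = 24

24


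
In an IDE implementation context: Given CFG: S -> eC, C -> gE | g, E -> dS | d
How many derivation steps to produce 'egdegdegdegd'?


Grammar: S -> eC, C -> gE | g, E -> dS | d
Deriving 'egdegdegdegd':
Step 1: S -> eC => eC
Step 2: C -> gE => egE
Step 3: E -> dS => egdS
Step 4: S -> eC => egdeC
Step 5: C -> gE => egdegE
Step 6: E -> dS => egdegdS
Step 7: S -> eC => egdegdeC
Step 8: C -> gE => egdegdegE
Step 9: E -> dS => egdegdegdS
Step 10: S -> eC => egdegdegdeC
Step 11: C -> gE => egdegdegdegE
Step 12: E -> d => egdegdegdegd
Total derivation steps: 12

12


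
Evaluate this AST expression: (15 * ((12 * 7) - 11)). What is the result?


Expression: (15 * ((12 * 7) - 11))
Evaluating step by step:
  12 * 7 = 84
  84 - 11 = 73
  15 * 73 = 1095
Result: 1095

1095


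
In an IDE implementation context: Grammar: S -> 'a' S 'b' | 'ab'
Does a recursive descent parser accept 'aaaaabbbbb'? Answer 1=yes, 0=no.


Grammar accepts strings of the form a^n b^n (n >= 1)
Word: 'aaaaabbbbb'
Counting: 5 a's and 5 b's
Check: 5 == 5? Yes
Derivation (S -> aSb applied 4 time(s), then S -> ab): S => aSb => aaSbb => aaaSbbb => aaaaSbbbb => aaaaabbbbb
Accepted

1


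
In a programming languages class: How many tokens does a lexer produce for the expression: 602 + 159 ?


Scanning '602 + 159'
Token 1: '602' -> integer_literal
Token 2: '+' -> operator
Token 3: '159' -> integer_literal
Total tokens: 3

3


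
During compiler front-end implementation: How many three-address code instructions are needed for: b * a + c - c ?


Expression: b * a + c - c
Generating three-address code (respecting * over +/- precedence):
  Instruction 1: t1 = b * a
  Instruction 2: t2 = t1 + c
  Instruction 3: t3 = t2 - c
Total instructions: 3

3


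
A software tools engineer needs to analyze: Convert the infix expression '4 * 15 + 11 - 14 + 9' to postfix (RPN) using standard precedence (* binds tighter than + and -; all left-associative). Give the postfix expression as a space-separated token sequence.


Applying the shunting-yard algorithm:
  Operand 4 -> output
  Push '*' onto operator stack -> op-stack: [*]
  Operand 15 -> output
  See '+' (prec 1); top '*' (prec 2) >= it -> pop '*' to output
  Push '+' onto operator stack -> op-stack: [+]
  Operand 11 -> output
  See '-' (prec 1); top '+' (prec 1) >= it -> pop '+' to output
  Push '-' onto operator stack -> op-stack: [-]
  Operand 14 -> output
  See '+' (prec 1); top '-' (prec 1) >= it -> pop '-' to output
  Push '+' onto operator stack -> op-stack: [+]
  Operand 9 -> output
  End of input: pop '+' to output
Postfix result: 4 15 * 11 + 14 - 9 +

4 15 * 11 + 14 - 9 +


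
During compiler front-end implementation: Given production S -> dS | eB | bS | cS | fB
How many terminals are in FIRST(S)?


Production: S -> dS | eB | bS | cS | fB
Examining each alternative for leading terminals:
  S -> dS : first terminal = 'd'
  S -> eB : first terminal = 'e'
  S -> bS : first terminal = 'b'
  S -> cS : first terminal = 'c'
  S -> fB : first terminal = 'f'
FIRST(S) = {b, c, d, e, f}
Count: 5

5


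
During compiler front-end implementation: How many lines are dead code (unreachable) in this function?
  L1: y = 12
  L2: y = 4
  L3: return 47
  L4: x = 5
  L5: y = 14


Analyzing control flow:
  L1: reachable (before return)
  L2: reachable (before return)
  L3: reachable (return statement)
  L4: DEAD (after return at L3)
  L5: DEAD (after return at L3)
Return at L3, total lines = 5
Dead lines: L4 through L5
Count: 2

2


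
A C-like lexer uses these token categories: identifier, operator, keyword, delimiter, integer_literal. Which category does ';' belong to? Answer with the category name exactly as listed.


Token: ';'
Checking categories:
  identifier: no
  integer_literal: no
  operator: no
  keyword: no
  delimiter: YES
Category: delimiter

delimiter


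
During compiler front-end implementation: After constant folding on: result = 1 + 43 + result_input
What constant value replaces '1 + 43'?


Identifying constant sub-expression:
  Original: result = 1 + 43 + result_input
  1 and 43 are both compile-time constants
  Evaluating: 1 + 43 = 44
  After folding: result = 44 + result_input

44


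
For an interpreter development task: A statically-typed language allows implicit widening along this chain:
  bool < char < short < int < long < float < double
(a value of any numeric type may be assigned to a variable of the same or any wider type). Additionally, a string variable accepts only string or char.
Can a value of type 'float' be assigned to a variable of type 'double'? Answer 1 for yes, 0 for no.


Target variable type: double
Source value type: float
Numeric ranks: float=5, double=6
Widening allowed iff rank(source) <= rank(target): 5 <= 6? Yes
Result: 1

1


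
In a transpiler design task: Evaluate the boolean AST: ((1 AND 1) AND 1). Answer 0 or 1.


Step 1: Evaluate inner node
  1 AND 1 = 1
Step 2: Evaluate root node
  1 AND 1 = 1

1


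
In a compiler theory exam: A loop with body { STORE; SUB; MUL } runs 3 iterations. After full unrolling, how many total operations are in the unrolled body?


Loop body operations: STORE, SUB, MUL (3 ops per iteration)
Unrolling 3 iterations:
  Iteration 1: STORE, SUB, MUL (3 ops)
  Iteration 2: STORE, SUB, MUL (3 ops)
  Iteration 3: STORE, SUB, MUL (3 ops)
Total: 3 iterations * 3 ops/iter = 9 operations

9


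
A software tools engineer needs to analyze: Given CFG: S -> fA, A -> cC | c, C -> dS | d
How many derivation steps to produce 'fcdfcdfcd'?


Grammar: S -> fA, A -> cC | c, C -> dS | d
Deriving 'fcdfcdfcd':
Step 1: S -> fA => fA
Step 2: A -> cC => fcC
Step 3: C -> dS => fcdS
Step 4: S -> fA => fcdfA
Step 5: A -> cC => fcdfcC
Step 6: C -> dS => fcdfcdS
Step 7: S -> fA => fcdfcdfA
Step 8: A -> cC => fcdfcdfcC
Step 9: C -> d => fcdfcdfcd
Total derivation steps: 9

9


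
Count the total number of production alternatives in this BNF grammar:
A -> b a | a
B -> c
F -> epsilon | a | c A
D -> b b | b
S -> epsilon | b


Counting alternatives per rule:
  A: 2 alternative(s)
  B: 1 alternative(s)
  F: 3 alternative(s)
  D: 2 alternative(s)
  S: 2 alternative(s)
Sum: 2 + 1 + 3 + 2 + 2 = 10

10


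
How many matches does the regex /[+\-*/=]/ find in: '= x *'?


Pattern: /[+\-*/=]/ (operators)
Input: '= x *'
Scanning for matches:
  Match 1: '='
  Match 2: '*'
Total matches: 2

2


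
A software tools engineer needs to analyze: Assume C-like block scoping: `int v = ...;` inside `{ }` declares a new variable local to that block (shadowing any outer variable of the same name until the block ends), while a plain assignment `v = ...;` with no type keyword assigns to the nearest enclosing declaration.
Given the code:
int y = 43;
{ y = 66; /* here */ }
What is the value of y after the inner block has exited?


Analyzing scoping rules:
Outer scope: declares y = 43
Inner block: 'y = 66;' has no type keyword, so it is an assignment to the outer y (no shadowing)
The assignment changed the outer variable itself, so the new value persists after the block -> 66
Result: 66

66


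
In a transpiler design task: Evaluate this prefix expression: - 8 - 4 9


Parsing prefix expression: - 8 - 4 9
Step 1: Innermost operation '- 4 9'
  4 - 9 = -5
Step 2: Outer operation '- 8 [-5]'
  8 - -5 = 13

13


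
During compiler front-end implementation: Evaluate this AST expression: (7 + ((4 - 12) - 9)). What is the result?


Expression: (7 + ((4 - 12) - 9))
Evaluating step by step:
  4 - 12 = -8
  -8 - 9 = -17
  7 + -17 = -10
Result: -10

-10


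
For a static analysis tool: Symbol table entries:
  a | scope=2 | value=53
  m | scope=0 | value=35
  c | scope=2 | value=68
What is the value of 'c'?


Searching symbol table for 'c':
  a | scope=2 | value=53
  m | scope=0 | value=35
  c | scope=2 | value=68 <- MATCH
Found 'c' at scope 2 with value 68

68


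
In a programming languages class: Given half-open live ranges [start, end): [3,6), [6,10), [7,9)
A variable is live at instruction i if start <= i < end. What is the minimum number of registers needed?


Live ranges:
  Var0: [3, 6)
  Var1: [6, 10)
  Var2: [7, 9)
Sweep-line events (position, delta, active):
  pos=3 start -> active=1
  pos=6 end -> active=0
  pos=6 start -> active=1
  pos=7 start -> active=2
  pos=9 end -> active=1
  pos=10 end -> active=0
Maximum simultaneous active: 2
Minimum registers needed: 2

2
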